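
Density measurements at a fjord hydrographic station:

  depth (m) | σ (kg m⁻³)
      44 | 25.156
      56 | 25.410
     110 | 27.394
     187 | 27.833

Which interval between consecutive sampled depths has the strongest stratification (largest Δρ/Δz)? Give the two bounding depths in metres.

Compute the density gradient over each adjacent pair:
  44–56 m: Δρ/Δz = 0.254/12 = 0.021 kg m⁻⁴
  56–110 m: Δρ/Δz = 1.984/54 = 0.037 kg m⁻⁴
  110–187 m: Δρ/Δz = 0.439/77 = 5.7 × 10⁻³ kg m⁻⁴
The largest gradient is in the 56–110 m interval — the pycnocline.

56–110 m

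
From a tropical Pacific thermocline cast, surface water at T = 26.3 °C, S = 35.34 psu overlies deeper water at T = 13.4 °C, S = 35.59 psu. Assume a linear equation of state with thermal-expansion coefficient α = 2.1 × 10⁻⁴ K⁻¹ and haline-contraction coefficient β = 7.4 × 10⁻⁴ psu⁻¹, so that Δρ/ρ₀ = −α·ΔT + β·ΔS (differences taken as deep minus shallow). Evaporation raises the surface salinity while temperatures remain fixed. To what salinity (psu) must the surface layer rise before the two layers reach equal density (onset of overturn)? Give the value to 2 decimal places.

Neutral buoyancy requires −α(T_deep − T_surf) + β(S_deep − S_surf′) = 0.
S_surf′ = S_deep − (α/β)·ΔT = 35.59 − (2.1 × 10⁻⁴/7.4 × 10⁻⁴)·(-12.9) = 39.2508 psu.
Increase required: 39.2508 − 35.34 = 3.9108 psu.

39.25 psu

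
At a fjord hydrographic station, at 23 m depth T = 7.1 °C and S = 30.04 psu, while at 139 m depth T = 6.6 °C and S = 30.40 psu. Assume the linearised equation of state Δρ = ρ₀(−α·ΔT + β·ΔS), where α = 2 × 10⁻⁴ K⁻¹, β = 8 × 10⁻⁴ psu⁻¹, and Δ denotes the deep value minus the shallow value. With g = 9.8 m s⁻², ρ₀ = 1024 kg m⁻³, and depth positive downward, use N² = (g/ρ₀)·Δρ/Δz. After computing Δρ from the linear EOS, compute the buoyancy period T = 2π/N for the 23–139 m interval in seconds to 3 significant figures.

ΔT = -0.5 K, ΔS = +0.36 psu (deep − shallow).
Δρ/ρ₀ = −αΔT + βΔS = 1.00 × 10⁻⁴ + 2.88 × 10⁻⁴ = 3.88 × 10⁻⁴, so Δρ ≈ 0.3973 kg m⁻³.
N² = (g/ρ₀)·Δρ/Δz = g·(Δρ/ρ₀)/Δz = 9.8 × 3.88 × 10⁻⁴ / 116 = 3.2779 × 10⁻⁵ s⁻².
N = √(3.2779 × 10⁻⁵) = 5.7253 × 10⁻³ rad s⁻¹ → T = 2π/N = 1.0974 × 10³ s ≈ 1.10 × 10³ s.

1.10 × 10³ s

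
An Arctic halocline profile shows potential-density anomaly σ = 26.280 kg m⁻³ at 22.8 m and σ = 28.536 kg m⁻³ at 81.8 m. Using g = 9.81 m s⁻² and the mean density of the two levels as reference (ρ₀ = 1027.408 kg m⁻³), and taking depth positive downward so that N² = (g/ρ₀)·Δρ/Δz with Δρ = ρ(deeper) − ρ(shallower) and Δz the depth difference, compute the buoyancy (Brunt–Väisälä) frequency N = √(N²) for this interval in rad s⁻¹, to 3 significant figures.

Δρ = 1028.536 − 1026.280 = 2.256 kg m⁻³ over Δz = 81.8 − 22.8 = 59 m.
N² = (9.81/1027.408) × (2.256/59) = 3.6510 × 10⁻⁴ s⁻².
N = √(3.6510 × 10⁻⁴) = 0.019108 rad s⁻¹ ≈ 0.0191 rad s⁻¹.

0.0191 rad s⁻¹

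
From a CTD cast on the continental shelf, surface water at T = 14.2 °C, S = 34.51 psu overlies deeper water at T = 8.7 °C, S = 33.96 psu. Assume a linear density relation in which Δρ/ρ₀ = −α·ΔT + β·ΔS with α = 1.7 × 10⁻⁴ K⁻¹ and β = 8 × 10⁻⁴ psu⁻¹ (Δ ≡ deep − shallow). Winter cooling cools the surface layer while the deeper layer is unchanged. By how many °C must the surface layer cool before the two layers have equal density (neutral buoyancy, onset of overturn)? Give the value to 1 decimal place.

Neutral buoyancy requires Δρ = 0, i.e. −α(T_deep − T_surf′) + β(S_deep − S_surf) = 0.
T_surf′ = T_deep − (β/α)·ΔS = 8.7 − (8 × 10⁻⁴/1.7 × 10⁻⁴)·(-0.55) = 11.288 °C.
Cooling required: 14.2 − (11.288) = 2.912 °C.

2.9 °C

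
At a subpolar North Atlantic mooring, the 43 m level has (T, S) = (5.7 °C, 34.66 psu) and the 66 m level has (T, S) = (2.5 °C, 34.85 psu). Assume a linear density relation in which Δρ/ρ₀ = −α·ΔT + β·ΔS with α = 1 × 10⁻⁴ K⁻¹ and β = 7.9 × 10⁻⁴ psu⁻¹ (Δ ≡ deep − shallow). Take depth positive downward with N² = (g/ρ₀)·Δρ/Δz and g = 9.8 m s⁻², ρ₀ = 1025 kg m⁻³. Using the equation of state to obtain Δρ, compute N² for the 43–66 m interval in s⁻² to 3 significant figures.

2.00 × 10⁻⁴ s⁻²

ΔT = -3.2 K, ΔS = +0.19 psu (deep − shallow).
Δρ/ρ₀ = −αΔT + βΔS = 3.20 × 10⁻⁴ + 1.501 × 10⁻⁴ = 4.701 × 10⁻⁴, so Δρ ≈ 0.4819 kg m⁻³.
N² = (g/ρ₀)·Δρ/Δz = g·(Δρ/ρ₀)/Δz = 9.8 × 4.701 × 10⁻⁴ / 23 = 2.0030 × 10⁻⁴ s⁻² ≈ 2.00 × 10⁻⁴ s⁻².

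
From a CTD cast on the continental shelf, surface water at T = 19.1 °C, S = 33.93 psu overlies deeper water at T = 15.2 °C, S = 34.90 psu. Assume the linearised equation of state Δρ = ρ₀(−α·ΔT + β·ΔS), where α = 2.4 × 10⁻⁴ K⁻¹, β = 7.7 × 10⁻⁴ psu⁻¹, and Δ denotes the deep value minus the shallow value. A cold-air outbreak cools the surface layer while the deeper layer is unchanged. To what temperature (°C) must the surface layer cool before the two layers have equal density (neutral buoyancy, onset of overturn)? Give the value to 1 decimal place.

Neutral buoyancy requires Δρ = 0, i.e. −α(T_deep − T_surf′) + β(S_deep − S_surf) = 0.
T_surf′ = T_deep − (β/α)·ΔS = 15.2 − (7.7 × 10⁻⁴/2.4 × 10⁻⁴)·(+0.97) = 12.088 °C.
Cooling required: 19.1 − (12.088) = 7.012 °C.

12.1 °C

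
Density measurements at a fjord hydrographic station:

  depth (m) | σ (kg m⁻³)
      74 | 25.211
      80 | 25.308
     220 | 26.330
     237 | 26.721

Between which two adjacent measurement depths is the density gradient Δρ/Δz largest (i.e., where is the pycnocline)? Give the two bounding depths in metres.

220–237 m

Compute the density gradient over each adjacent pair:
  74–80 m: Δρ/Δz = 0.097/6 = 0.016 kg m⁻⁴
  80–220 m: Δρ/Δz = 1.022/140 = 7.3 × 10⁻³ kg m⁻⁴
  220–237 m: Δρ/Δz = 0.391/17 = 0.023 kg m⁻⁴
The largest gradient is in the 220–237 m interval — the pycnocline.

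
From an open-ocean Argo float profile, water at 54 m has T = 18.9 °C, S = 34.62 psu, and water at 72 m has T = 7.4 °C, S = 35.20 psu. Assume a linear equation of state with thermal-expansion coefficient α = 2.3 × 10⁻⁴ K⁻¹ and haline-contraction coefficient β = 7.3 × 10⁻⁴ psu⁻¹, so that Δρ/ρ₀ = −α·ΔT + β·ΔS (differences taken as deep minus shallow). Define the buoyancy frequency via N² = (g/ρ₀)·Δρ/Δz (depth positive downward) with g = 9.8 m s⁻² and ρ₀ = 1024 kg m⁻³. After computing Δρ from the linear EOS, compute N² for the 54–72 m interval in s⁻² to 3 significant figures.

1.67 × 10⁻³ s⁻²

ΔT = -11.5 K, ΔS = +0.58 psu (deep − shallow).
Δρ/ρ₀ = −αΔT + βΔS = 2.645 × 10⁻³ + 4.234 × 10⁻⁴ = 3.0684 × 10⁻³, so Δρ ≈ 3.142 kg m⁻³.
N² = (g/ρ₀)·Δρ/Δz = g·(Δρ/ρ₀)/Δz = 9.8 × 3.0684 × 10⁻³ / 18 = 1.6706 × 10⁻³ s⁻² ≈ 1.67 × 10⁻³ s⁻².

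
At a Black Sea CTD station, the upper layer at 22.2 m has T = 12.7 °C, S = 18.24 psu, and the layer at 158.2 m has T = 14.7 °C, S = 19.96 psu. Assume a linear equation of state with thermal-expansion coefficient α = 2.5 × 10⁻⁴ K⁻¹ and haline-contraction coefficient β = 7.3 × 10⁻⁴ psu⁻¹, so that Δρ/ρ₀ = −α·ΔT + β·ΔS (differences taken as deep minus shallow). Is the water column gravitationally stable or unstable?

stable

ΔT = 14.7 − 12.7 = +2.0 K and ΔS = 19.96 − 18.24 = +1.72 psu (deep − shallow).
−αΔT = -5.00 × 10⁻⁴; βΔS = 1.2556 × 10⁻³; sum Δρ/ρ₀ = 7.556 × 10⁻⁴.
Δρ/ρ₀ > 0, so Δρ > 0: deeper water is denser → statically stable.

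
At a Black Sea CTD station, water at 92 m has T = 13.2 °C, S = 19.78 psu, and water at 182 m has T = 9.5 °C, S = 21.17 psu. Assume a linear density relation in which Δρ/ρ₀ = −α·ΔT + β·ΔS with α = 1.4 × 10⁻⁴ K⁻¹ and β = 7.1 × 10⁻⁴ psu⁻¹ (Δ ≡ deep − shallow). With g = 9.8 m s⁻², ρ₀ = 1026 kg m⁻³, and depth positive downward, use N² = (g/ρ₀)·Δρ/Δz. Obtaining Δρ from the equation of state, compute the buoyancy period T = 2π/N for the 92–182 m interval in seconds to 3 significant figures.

ΔT = -3.7 K, ΔS = +1.39 psu (deep − shallow).
Δρ/ρ₀ = −αΔT + βΔS = 5.18 × 10⁻⁴ + 9.869 × 10⁻⁴ = 1.5049 × 10⁻³, so Δρ ≈ 1.544 kg m⁻³.
N² = (g/ρ₀)·Δρ/Δz = g·(Δρ/ρ₀)/Δz = 9.8 × 1.5049 × 10⁻³ / 90 = 1.6387 × 10⁻⁴ s⁻².
N = √(1.6387 × 10⁻⁴) = 0.012801 rad s⁻¹ → T = 2π/N = 490.84 s ≈ 491 s.

491 s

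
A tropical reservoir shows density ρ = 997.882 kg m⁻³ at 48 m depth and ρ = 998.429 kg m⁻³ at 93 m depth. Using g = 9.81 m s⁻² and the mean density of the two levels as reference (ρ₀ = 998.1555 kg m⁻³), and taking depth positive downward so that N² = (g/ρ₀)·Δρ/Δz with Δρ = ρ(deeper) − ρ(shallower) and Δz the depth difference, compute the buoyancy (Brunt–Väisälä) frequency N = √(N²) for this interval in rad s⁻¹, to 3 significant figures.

0.0109 rad s⁻¹

Δρ = 998.429 − 997.882 = 0.547 kg m⁻³ over Δz = 93 − 48 = 45 m.
N² = (9.81/998.1555) × (0.547/45) = 1.1947 × 10⁻⁴ s⁻².
N = √(1.1947 × 10⁻⁴) = 0.010930 rad s⁻¹ ≈ 0.0109 rad s⁻¹.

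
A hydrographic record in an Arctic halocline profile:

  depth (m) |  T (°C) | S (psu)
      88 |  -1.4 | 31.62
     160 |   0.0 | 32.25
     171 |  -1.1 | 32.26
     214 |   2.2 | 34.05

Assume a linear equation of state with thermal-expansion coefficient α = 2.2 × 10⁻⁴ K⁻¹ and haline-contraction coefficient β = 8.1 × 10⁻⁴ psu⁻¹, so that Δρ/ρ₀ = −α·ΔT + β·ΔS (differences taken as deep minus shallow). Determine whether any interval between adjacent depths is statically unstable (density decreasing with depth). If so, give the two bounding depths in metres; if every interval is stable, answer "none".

none

Evaluate Δρ/ρ₀ = −αΔT + βΔS across each adjacent pair:
  88–160 m: −αΔT+βΔS = −(2.2 × 10⁻⁴)(+1.4)+(8.1 × 10⁻⁴)(+0.63) = 2.0 × 10⁻⁴ → stable
  160–171 m: −αΔT+βΔS = −(2.2 × 10⁻⁴)(-1.1)+(8.1 × 10⁻⁴)(+0.01) = 2.5 × 10⁻⁴ → stable
  171–214 m: −αΔT+βΔS = −(2.2 × 10⁻⁴)(+3.3)+(8.1 × 10⁻⁴)(+1.79) = 7.2 × 10⁻⁴ → stable
Every interval has Δρ > 0: the column is stably stratified throughout.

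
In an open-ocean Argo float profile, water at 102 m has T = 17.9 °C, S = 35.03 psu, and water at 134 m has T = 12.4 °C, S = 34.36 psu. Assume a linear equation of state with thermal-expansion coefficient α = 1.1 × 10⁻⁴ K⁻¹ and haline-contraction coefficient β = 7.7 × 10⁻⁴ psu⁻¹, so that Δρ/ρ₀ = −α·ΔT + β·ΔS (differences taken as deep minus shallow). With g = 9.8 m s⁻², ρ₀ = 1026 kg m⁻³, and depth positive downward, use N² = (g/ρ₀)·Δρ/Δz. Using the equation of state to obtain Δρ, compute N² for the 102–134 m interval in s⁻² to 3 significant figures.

ΔT = -5.5 K, ΔS = -0.67 psu (deep − shallow).
Δρ/ρ₀ = −αΔT + βΔS = 6.05 × 10⁻⁴ − 5.159 × 10⁻⁴ = 8.91 × 10⁻⁵, so Δρ ≈ 0.09142 kg m⁻³.
N² = (g/ρ₀)·Δρ/Δz = g·(Δρ/ρ₀)/Δz = 9.8 × 8.91 × 10⁻⁵ / 32 = 2.7287 × 10⁻⁵ s⁻² ≈ 2.73 × 10⁻⁵ s⁻².

2.73 × 10⁻⁵ s⁻²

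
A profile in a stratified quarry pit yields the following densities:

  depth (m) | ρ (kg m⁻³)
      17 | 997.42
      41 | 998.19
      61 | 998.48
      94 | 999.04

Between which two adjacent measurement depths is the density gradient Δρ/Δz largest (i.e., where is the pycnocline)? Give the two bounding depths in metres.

Compute the density gradient over each adjacent pair:
  17–41 m: Δρ/Δz = 0.77/24 = 0.032 kg m⁻⁴
  41–61 m: Δρ/Δz = 0.29/20 = 0.014 kg m⁻⁴
  61–94 m: Δρ/Δz = 0.56/33 = 0.017 kg m⁻⁴
The largest gradient is in the 17–41 m interval — the pycnocline.

17–41 m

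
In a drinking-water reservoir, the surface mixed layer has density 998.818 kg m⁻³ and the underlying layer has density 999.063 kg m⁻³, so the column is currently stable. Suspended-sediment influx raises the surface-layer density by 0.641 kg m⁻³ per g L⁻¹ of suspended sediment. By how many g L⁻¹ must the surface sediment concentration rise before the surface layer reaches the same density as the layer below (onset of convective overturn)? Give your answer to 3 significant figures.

Density deficit of the surface layer: 999.063 − 998.818 = 0.245 kg m⁻³.
Required change = 0.245 / 0.641 = 0.382 g L⁻¹.

0.382 g L⁻¹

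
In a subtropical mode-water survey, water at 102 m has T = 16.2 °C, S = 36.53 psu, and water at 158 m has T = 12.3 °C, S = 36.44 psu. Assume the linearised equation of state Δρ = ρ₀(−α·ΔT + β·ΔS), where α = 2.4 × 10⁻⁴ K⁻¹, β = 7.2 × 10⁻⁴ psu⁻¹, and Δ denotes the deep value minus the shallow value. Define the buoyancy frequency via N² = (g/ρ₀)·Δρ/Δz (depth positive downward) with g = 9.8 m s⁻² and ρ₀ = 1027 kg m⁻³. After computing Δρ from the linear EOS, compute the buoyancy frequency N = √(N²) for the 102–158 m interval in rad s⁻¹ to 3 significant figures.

ΔT = -3.9 K, ΔS = -0.09 psu (deep − shallow).
Δρ/ρ₀ = −αΔT + βΔS = 9.36 × 10⁻⁴ − 6.48 × 10⁻⁵ = 8.712 × 10⁻⁴, so Δρ ≈ 0.8947 kg m⁻³.
N² = (g/ρ₀)·Δρ/Δz = g·(Δρ/ρ₀)/Δz = 9.8 × 8.712 × 10⁻⁴ / 56 = 1.5246 × 10⁻⁴ s⁻².
N = √(1.5246 × 10⁻⁴) = 0.012347 rad s⁻¹ ≈ 0.0123 rad s⁻¹.

0.0123 rad s⁻¹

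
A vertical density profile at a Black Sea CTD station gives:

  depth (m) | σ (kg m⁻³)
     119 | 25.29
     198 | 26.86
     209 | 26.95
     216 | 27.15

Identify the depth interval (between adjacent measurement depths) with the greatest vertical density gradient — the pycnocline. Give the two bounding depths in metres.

209–216 m

Compute the density gradient over each adjacent pair:
  119–198 m: Δρ/Δz = 1.57/79 = 0.020 kg m⁻⁴
  198–209 m: Δρ/Δz = 0.09/11 = 8.2 × 10⁻³ kg m⁻⁴
  209–216 m: Δρ/Δz = 0.20/7 = 0.029 kg m⁻⁴
The largest gradient is in the 209–216 m interval — the pycnocline.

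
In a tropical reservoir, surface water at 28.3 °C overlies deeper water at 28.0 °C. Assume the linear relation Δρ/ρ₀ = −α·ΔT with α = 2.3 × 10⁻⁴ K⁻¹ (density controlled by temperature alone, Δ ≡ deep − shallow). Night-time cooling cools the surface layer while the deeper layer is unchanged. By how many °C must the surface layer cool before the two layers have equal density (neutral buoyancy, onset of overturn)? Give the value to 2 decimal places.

With temperature the only control, equal density requires T_surf′ = T_deep.
T_surf′ = 28.0 °C.
Cooling required: 28.3 − 28.0 = 0.30 °C.

0.30 °C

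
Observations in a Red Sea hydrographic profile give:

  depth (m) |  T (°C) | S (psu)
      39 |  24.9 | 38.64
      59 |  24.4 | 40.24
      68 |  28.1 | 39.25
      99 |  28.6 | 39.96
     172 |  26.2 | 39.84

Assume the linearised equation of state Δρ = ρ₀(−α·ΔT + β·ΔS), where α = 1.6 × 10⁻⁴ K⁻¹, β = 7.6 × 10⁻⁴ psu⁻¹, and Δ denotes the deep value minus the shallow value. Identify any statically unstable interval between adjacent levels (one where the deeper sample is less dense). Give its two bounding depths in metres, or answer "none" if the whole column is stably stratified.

59–68 m

Evaluate Δρ/ρ₀ = −αΔT + βΔS across each adjacent pair:
  39–59 m: −αΔT+βΔS = −(1.6 × 10⁻⁴)(-0.5)+(7.6 × 10⁻⁴)(+1.60) = 1.3 × 10⁻³ → stable
  59–68 m: −αΔT+βΔS = −(1.6 × 10⁻⁴)(+3.7)+(7.6 × 10⁻⁴)(-0.99) = -1.3 × 10⁻³ → UNSTABLE
  68–99 m: −αΔT+βΔS = −(1.6 × 10⁻⁴)(+0.5)+(7.6 × 10⁻⁴)(+0.71) = 4.6 × 10⁻⁴ → stable
  99–172 m: −αΔT+βΔS = −(1.6 × 10⁻⁴)(-2.4)+(7.6 × 10⁻⁴)(-0.12) = 2.9 × 10⁻⁴ → stable
The 59–68 m interval has Δρ < 0: lighter water underlies denser water.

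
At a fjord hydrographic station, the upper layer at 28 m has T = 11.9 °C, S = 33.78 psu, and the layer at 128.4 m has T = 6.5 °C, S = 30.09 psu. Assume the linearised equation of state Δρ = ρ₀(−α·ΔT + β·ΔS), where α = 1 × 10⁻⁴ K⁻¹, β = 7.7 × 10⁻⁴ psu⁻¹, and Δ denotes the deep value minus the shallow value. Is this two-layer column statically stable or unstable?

ΔT = 6.5 − 11.9 = -5.4 K and ΔS = 30.09 − 33.78 = -3.69 psu (deep − shallow).
−αΔT = 5.40 × 10⁻⁴; βΔS = -2.8413 × 10⁻³; sum Δρ/ρ₀ = -2.3013 × 10⁻³.
Δρ/ρ₀ < 0, so Δρ < 0: deeper water is lighter → statically unstable; the column would overturn.

unstable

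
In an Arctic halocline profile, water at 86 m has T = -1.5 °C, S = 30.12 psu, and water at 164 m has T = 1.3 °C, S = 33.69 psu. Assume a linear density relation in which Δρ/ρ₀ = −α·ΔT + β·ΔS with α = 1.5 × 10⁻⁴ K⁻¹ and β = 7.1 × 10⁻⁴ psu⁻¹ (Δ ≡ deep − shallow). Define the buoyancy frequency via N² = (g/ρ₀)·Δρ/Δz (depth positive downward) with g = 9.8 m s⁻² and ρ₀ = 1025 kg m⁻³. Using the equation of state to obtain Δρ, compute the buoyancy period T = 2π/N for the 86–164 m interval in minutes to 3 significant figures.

6.42 min

ΔT = +2.8 K, ΔS = +3.57 psu (deep − shallow).
Δρ/ρ₀ = −αΔT + βΔS = -4.20 × 10⁻⁴ + 2.5347 × 10⁻³ = 2.1147 × 10⁻³, so Δρ ≈ 2.168 kg m⁻³.
N² = (g/ρ₀)·Δρ/Δz = g·(Δρ/ρ₀)/Δz = 9.8 × 2.1147 × 10⁻³ / 78 = 2.6569 × 10⁻⁴ s⁻².
N = √(2.6569 × 10⁻⁴) = 0.016300 rad s⁻¹ → T = 2π/N = 385.47 s = 6.4245 min ≈ 6.42 min.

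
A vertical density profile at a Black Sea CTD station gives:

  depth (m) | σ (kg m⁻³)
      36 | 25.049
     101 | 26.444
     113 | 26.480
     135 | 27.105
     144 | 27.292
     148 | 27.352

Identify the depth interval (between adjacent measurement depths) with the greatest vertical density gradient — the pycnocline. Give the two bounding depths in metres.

Compute the density gradient over each adjacent pair:
  36–101 m: Δρ/Δz = 1.395/65 = 0.021 kg m⁻⁴
  101–113 m: Δρ/Δz = 0.036/12 = 3.0 × 10⁻³ kg m⁻⁴
  113–135 m: Δρ/Δz = 0.625/22 = 0.028 kg m⁻⁴
  135–144 m: Δρ/Δz = 0.187/9 = 0.021 kg m⁻⁴
  144–148 m: Δρ/Δz = 0.060/4 = 0.015 kg m⁻⁴
The largest gradient is in the 113–135 m interval — the pycnocline.

113–135 m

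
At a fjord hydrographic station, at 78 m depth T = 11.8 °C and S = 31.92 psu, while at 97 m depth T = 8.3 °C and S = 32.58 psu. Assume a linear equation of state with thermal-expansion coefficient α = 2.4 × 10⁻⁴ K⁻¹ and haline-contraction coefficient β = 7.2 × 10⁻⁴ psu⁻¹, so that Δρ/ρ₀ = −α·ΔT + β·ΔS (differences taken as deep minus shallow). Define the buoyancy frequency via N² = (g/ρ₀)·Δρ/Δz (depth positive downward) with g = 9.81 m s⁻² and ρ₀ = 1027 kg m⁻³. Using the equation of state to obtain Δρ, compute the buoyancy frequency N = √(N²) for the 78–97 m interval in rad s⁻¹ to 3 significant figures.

ΔT = -3.5 K, ΔS = +0.66 psu (deep − shallow).
Δρ/ρ₀ = −αΔT + βΔS = 8.40 × 10⁻⁴ + 4.752 × 10⁻⁴ = 1.3152 × 10⁻³, so Δρ ≈ 1.351 kg m⁻³.
N² = (g/ρ₀)·Δρ/Δz = g·(Δρ/ρ₀)/Δz = 9.81 × 1.3152 × 10⁻³ / 19 = 6.7906 × 10⁻⁴ s⁻².
N = √(6.7906 × 10⁻⁴) = 0.026059 rad s⁻¹ ≈ 0.0261 rad s⁻¹.

0.0261 rad s⁻¹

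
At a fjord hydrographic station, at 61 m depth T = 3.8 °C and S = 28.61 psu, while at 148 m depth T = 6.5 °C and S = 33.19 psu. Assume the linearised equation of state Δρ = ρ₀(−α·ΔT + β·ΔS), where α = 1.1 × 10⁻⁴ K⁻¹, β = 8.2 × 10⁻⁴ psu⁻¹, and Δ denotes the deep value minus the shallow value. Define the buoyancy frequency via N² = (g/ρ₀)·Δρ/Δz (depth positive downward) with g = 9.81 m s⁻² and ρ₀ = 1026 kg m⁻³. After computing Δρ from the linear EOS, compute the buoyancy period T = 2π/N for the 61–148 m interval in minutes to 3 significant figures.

ΔT = +2.7 K, ΔS = +4.58 psu (deep − shallow).
Δρ/ρ₀ = −αΔT + βΔS = -2.97 × 10⁻⁴ + 3.7556 × 10⁻³ = 3.4586 × 10⁻³, so Δρ ≈ 3.549 kg m⁻³.
N² = (g/ρ₀)·Δρ/Δz = g·(Δρ/ρ₀)/Δz = 9.81 × 3.4586 × 10⁻³ / 87 = 3.8999 × 10⁻⁴ s⁻².
N = √(3.8999 × 10⁻⁴) = 0.019748 rad s⁻¹ → T = 2π/N = 318.17 s = 5.3028 min ≈ 5.30 min.

5.30 min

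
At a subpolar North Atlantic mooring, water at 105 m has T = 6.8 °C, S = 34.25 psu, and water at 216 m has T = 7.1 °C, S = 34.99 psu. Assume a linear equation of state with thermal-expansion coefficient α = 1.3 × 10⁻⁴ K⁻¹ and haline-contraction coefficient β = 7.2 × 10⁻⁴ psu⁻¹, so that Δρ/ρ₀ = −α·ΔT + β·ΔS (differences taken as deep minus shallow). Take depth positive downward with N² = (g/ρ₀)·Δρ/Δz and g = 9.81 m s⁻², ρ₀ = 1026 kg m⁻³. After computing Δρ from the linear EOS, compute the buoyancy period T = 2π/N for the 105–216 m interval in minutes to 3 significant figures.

ΔT = +0.3 K, ΔS = +0.74 psu (deep − shallow).
Δρ/ρ₀ = −αΔT + βΔS = -3.90 × 10⁻⁵ + 5.328 × 10⁻⁴ = 4.938 × 10⁻⁴, so Δρ ≈ 0.5066 kg m⁻³.
N² = (g/ρ₀)·Δρ/Δz = g·(Δρ/ρ₀)/Δz = 9.81 × 4.938 × 10⁻⁴ / 111 = 4.3641 × 10⁻⁵ s⁻².
N = √(4.3641 × 10⁻⁵) = 6.6061 × 10⁻³ rad s⁻¹ → T = 2π/N = 951.12 s = 15.852 min ≈ 15.9 min.

15.9 min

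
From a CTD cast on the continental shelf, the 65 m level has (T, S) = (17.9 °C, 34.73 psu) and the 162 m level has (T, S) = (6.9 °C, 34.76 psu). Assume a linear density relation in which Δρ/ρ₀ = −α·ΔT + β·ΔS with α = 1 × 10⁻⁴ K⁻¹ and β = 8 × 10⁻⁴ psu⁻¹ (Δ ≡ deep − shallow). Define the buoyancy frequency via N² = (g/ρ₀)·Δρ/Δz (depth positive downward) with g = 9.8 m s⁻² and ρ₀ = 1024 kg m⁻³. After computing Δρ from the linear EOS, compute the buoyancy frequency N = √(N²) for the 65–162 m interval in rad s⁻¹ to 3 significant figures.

ΔT = -11.0 K, ΔS = +0.03 psu (deep − shallow).
Δρ/ρ₀ = −αΔT + βΔS = 1.10 × 10⁻³ + 2.40 × 10⁻⁵ = 1.124 × 10⁻³, so Δρ ≈ 1.151 kg m⁻³.
N² = (g/ρ₀)·Δρ/Δz = g·(Δρ/ρ₀)/Δz = 9.8 × 1.124 × 10⁻³ / 97 = 1.1356 × 10⁻⁴ s⁻².
N = √(1.1356 × 10⁻⁴) = 0.010656 rad s⁻¹ ≈ 0.0107 rad s⁻¹.

0.0107 rad s⁻¹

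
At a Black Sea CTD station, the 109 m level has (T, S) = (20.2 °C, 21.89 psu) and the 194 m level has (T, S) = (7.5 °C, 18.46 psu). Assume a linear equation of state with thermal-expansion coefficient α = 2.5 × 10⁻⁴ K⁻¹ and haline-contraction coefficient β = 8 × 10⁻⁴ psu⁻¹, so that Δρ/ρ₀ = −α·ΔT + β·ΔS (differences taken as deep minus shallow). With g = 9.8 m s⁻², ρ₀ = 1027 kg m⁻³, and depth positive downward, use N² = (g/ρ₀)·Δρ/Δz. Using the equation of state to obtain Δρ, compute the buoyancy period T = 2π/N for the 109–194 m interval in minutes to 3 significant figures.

ΔT = -12.7 K, ΔS = -3.43 psu (deep − shallow).
Δρ/ρ₀ = −αΔT + βΔS = 3.175 × 10⁻³ − 2.744 × 10⁻³ = 4.31 × 10⁻⁴, so Δρ ≈ 0.4426 kg m⁻³.
N² = (g/ρ₀)·Δρ/Δz = g·(Δρ/ρ₀)/Δz = 9.8 × 4.31 × 10⁻⁴ / 85 = 4.9692 × 10⁻⁵ s⁻².
N = √(4.9692 × 10⁻⁵) = 7.0493 × 10⁻³ rad s⁻¹ → T = 2π/N = 891.32 s = 14.855 min ≈ 14.9 min.

14.9 min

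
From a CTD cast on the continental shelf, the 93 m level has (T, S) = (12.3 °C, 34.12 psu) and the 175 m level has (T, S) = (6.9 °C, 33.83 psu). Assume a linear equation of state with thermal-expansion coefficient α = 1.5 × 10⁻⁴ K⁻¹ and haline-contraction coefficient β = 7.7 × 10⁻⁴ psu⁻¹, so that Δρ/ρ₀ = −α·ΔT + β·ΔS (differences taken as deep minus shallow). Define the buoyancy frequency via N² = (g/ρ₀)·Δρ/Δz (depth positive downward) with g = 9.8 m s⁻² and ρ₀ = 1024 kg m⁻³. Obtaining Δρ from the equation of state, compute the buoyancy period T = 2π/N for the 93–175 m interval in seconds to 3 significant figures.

750 s

ΔT = -5.4 K, ΔS = -0.29 psu (deep − shallow).
Δρ/ρ₀ = −αΔT + βΔS = 8.10 × 10⁻⁴ − 2.233 × 10⁻⁴ = 5.867 × 10⁻⁴, so Δρ ≈ 0.6008 kg m⁻³.
N² = (g/ρ₀)·Δρ/Δz = g·(Δρ/ρ₀)/Δz = 9.8 × 5.867 × 10⁻⁴ / 82 = 7.0118 × 10⁻⁵ s⁻².
N = √(7.0118 × 10⁻⁵) = 8.3736 × 10⁻³ rad s⁻¹ → T = 2π/N = 750.36 s ≈ 750 s.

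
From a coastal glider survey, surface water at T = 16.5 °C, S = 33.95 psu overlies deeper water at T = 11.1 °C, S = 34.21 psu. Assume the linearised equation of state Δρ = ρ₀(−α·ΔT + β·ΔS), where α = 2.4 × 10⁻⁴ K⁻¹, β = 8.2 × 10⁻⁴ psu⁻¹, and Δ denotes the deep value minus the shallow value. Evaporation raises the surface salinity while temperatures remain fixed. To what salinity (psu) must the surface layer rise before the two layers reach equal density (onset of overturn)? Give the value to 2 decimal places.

Neutral buoyancy requires −α(T_deep − T_surf) + β(S_deep − S_surf′) = 0.
S_surf′ = S_deep − (α/β)·ΔT = 34.21 − (2.4 × 10⁻⁴/8.2 × 10⁻⁴)·(-5.4) = 35.7905 psu.
Increase required: 35.7905 − 33.95 = 1.8405 psu.

35.79 psu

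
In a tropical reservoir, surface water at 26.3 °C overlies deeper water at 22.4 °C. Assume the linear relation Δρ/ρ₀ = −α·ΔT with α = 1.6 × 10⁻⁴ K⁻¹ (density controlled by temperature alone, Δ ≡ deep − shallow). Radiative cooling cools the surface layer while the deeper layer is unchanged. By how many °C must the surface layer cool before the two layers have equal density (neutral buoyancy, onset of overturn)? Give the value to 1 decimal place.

With temperature the only control, equal density requires T_surf′ = T_deep.
T_surf′ = 22.4 °C.
Cooling required: 26.3 − 22.4 = 3.9 °C.

3.9 °C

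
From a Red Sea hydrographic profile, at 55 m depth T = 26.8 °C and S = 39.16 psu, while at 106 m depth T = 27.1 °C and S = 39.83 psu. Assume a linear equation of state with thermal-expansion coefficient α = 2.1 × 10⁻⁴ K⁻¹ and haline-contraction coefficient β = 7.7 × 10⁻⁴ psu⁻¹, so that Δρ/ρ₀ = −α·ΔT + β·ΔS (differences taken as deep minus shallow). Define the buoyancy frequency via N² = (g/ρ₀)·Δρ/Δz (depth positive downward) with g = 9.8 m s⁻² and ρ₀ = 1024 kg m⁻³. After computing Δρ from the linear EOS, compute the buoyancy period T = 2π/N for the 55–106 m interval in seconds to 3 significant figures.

674 s

ΔT = +0.3 K, ΔS = +0.67 psu (deep − shallow).
Δρ/ρ₀ = −αΔT + βΔS = -6.30 × 10⁻⁵ + 5.159 × 10⁻⁴ = 4.529 × 10⁻⁴, so Δρ ≈ 0.4638 kg m⁻³.
N² = (g/ρ₀)·Δρ/Δz = g·(Δρ/ρ₀)/Δz = 9.8 × 4.529 × 10⁻⁴ / 51 = 8.7028 × 10⁻⁵ s⁻².
N = √(8.7028 × 10⁻⁵) = 9.3289 × 10⁻³ rad s⁻¹ → T = 2π/N = 673.52 s ≈ 674 s.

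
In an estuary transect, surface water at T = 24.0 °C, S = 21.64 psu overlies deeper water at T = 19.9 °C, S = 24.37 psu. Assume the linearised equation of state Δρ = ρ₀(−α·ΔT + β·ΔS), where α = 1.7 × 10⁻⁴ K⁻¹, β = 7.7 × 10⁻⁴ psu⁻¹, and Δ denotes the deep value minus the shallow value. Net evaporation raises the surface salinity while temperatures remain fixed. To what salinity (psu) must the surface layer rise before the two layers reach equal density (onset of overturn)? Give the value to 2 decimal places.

Neutral buoyancy requires −α(T_deep − T_surf) + β(S_deep − S_surf′) = 0.
S_surf′ = S_deep − (α/β)·ΔT = 24.37 − (1.7 × 10⁻⁴/7.7 × 10⁻⁴)·(-4.1) = 25.2752 psu.
Increase required: 25.2752 − 21.64 = 3.6352 psu.

25.28 psu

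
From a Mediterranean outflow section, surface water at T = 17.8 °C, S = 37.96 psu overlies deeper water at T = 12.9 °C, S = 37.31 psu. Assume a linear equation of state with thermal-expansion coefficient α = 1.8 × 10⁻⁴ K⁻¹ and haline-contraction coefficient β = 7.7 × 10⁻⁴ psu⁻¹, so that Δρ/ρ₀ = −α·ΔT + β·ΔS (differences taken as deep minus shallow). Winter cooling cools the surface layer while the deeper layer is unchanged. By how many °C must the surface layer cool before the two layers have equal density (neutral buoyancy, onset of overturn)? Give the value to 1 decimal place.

Neutral buoyancy requires Δρ = 0, i.e. −α(T_deep − T_surf′) + β(S_deep − S_surf) = 0.
T_surf′ = T_deep − (β/α)·ΔS = 12.9 − (7.7 × 10⁻⁴/1.8 × 10⁻⁴)·(-0.65) = 15.681 °C.
Cooling required: 17.8 − (15.681) = 2.119 °C.

2.1 °C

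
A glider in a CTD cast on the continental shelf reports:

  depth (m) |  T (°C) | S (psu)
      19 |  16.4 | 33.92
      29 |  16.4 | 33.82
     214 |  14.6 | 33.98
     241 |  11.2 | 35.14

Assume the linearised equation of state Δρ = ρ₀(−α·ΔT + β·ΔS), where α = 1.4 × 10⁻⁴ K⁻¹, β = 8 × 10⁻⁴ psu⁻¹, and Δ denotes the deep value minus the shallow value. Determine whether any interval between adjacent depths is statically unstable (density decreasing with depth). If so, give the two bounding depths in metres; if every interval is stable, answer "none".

19–29 m

Evaluate Δρ/ρ₀ = −αΔT + βΔS across each adjacent pair:
  19–29 m: −αΔT+βΔS = −(1.4 × 10⁻⁴)(+0.0)+(8 × 10⁻⁴)(-0.10) = -8.0 × 10⁻⁵ → UNSTABLE
  29–214 m: −αΔT+βΔS = −(1.4 × 10⁻⁴)(-1.8)+(8 × 10⁻⁴)(+0.16) = 3.8 × 10⁻⁴ → stable
  214–241 m: −αΔT+βΔS = −(1.4 × 10⁻⁴)(-3.4)+(8 × 10⁻⁴)(+1.16) = 1.4 × 10⁻³ → stable
The 19–29 m interval has Δρ < 0: lighter water underlies denser water.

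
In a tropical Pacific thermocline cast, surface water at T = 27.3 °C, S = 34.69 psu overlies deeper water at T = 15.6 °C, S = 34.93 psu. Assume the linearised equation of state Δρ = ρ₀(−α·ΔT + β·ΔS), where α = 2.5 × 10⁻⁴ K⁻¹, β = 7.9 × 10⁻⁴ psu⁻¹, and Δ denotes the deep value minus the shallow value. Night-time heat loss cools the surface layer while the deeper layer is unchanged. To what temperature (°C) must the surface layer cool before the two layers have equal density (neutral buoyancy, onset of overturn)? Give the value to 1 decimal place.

Neutral buoyancy requires Δρ = 0, i.e. −α(T_deep − T_surf′) + β(S_deep − S_surf) = 0.
T_surf′ = T_deep − (β/α)·ΔS = 15.6 − (7.9 × 10⁻⁴/2.5 × 10⁻⁴)·(+0.24) = 14.842 °C.
Cooling required: 27.3 − (14.842) = 12.458 °C.

14.8 °C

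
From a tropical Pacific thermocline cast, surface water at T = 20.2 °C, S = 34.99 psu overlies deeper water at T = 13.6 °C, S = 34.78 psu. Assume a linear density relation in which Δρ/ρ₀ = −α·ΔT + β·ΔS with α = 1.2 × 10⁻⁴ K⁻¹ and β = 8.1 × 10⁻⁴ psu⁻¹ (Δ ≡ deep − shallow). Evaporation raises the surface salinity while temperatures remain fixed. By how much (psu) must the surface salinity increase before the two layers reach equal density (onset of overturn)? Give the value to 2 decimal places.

Neutral buoyancy requires −α(T_deep − T_surf) + β(S_deep − S_surf′) = 0.
S_surf′ = S_deep − (α/β)·ΔT = 34.78 − (1.2 × 10⁻⁴/8.1 × 10⁻⁴)·(-6.6) = 35.7578 psu.
Increase required: 35.7578 − 34.99 = 0.7678 psu.

0.77 psu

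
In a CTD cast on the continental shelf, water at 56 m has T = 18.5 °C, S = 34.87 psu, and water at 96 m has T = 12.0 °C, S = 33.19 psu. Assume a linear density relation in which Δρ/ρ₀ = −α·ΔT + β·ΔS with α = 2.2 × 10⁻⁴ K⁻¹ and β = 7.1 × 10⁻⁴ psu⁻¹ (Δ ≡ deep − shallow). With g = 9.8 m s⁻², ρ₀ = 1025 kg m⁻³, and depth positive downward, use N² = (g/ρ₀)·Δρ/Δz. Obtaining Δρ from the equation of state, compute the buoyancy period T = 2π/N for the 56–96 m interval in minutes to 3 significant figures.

ΔT = -6.5 K, ΔS = -1.68 psu (deep − shallow).
Δρ/ρ₀ = −αΔT + βΔS = 1.43 × 10⁻³ − 1.1928 × 10⁻³ = 2.372 × 10⁻⁴, so Δρ ≈ 0.2431 kg m⁻³.
N² = (g/ρ₀)·Δρ/Δz = g·(Δρ/ρ₀)/Δz = 9.8 × 2.372 × 10⁻⁴ / 40 = 5.8114 × 10⁻⁵ s⁻².
N = √(5.8114 × 10⁻⁵) = 7.6233 × 10⁻³ rad s⁻¹ → T = 2π/N = 824.21 s = 13.737 min ≈ 13.7 min.

13.7 min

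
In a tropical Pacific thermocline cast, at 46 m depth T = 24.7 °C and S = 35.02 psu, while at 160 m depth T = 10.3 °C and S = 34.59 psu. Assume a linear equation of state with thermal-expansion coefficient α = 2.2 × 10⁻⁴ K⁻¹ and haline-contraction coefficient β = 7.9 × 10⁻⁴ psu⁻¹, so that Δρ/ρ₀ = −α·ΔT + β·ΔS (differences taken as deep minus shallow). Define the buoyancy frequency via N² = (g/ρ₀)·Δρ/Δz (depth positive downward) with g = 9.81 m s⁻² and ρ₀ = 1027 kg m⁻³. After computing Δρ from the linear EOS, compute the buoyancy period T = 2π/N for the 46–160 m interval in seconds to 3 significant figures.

ΔT = -14.4 K, ΔS = -0.43 psu (deep − shallow).
Δρ/ρ₀ = −αΔT + βΔS = 3.168 × 10⁻³ − 3.397 × 10⁻⁴ = 2.8283 × 10⁻³, so Δρ ≈ 2.905 kg m⁻³.
N² = (g/ρ₀)·Δρ/Δz = g·(Δρ/ρ₀)/Δz = 9.81 × 2.8283 × 10⁻³ / 114 = 2.4338 × 10⁻⁴ s⁻².
N = √(2.4338 × 10⁻⁴) = 0.015601 rad s⁻¹ → T = 2π/N = 402.74 s ≈ 403 s.

403 s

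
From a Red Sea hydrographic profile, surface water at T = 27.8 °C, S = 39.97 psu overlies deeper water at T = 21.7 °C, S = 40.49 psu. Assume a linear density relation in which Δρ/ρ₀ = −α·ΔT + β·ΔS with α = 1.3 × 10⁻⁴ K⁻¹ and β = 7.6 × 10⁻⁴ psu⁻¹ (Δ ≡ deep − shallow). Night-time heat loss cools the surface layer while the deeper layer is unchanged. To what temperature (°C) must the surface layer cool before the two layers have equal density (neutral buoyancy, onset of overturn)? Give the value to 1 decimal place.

18.7 °C

Neutral buoyancy requires Δρ = 0, i.e. −α(T_deep − T_surf′) + β(S_deep − S_surf) = 0.
T_surf′ = T_deep − (β/α)·ΔS = 21.7 − (7.6 × 10⁻⁴/1.3 × 10⁻⁴)·(+0.52) = 18.660 °C.
Cooling required: 27.8 − (18.660) = 9.140 °C.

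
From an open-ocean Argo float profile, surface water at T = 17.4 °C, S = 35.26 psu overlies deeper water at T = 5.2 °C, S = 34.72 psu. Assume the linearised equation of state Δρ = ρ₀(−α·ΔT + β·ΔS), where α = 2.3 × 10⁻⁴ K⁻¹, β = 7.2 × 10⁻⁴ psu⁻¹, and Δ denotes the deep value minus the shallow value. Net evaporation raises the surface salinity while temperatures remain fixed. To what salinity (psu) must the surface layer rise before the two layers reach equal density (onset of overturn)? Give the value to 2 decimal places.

Neutral buoyancy requires −α(T_deep − T_surf) + β(S_deep − S_surf′) = 0.
S_surf′ = S_deep − (α/β)·ΔT = 34.72 − (2.3 × 10⁻⁴/7.2 × 10⁻⁴)·(-12.2) = 38.6172 psu.
Increase required: 38.6172 − 35.26 = 3.3572 psu.

38.62 psu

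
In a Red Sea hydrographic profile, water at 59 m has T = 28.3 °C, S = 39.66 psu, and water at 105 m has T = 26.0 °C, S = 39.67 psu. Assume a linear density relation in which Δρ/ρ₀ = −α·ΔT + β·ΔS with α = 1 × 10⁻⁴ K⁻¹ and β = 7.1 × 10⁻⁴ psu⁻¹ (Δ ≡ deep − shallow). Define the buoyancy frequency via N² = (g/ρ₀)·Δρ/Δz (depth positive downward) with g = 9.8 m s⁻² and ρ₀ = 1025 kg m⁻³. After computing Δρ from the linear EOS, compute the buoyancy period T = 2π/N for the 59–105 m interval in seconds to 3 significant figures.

884 s

ΔT = -2.3 K, ΔS = +0.01 psu (deep − shallow).
Δρ/ρ₀ = −αΔT + βΔS = 2.30 × 10⁻⁴ + 7.10 × 10⁻⁶ = 2.371 × 10⁻⁴, so Δρ ≈ 0.2430 kg m⁻³.
N² = (g/ρ₀)·Δρ/Δz = g·(Δρ/ρ₀)/Δz = 9.8 × 2.371 × 10⁻⁴ / 46 = 5.0513 × 10⁻⁵ s⁻².
N = √(5.0513 × 10⁻⁵) = 7.1072 × 10⁻³ rad s⁻¹ → T = 2π/N = 884.06 s ≈ 884 s.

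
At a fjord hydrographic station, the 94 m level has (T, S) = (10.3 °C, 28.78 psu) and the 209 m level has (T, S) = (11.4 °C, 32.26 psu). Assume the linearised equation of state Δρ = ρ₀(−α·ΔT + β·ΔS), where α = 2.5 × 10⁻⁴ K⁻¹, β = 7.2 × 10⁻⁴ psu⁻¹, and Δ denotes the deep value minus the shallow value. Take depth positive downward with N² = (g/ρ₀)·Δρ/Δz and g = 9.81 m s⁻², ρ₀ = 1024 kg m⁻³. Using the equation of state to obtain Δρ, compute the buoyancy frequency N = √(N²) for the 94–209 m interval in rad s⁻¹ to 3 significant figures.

ΔT = +1.1 K, ΔS = +3.48 psu (deep − shallow).
Δρ/ρ₀ = −αΔT + βΔS = -2.75 × 10⁻⁴ + 2.5056 × 10⁻³ = 2.2306 × 10⁻³, so Δρ ≈ 2.284 kg m⁻³.
N² = (g/ρ₀)·Δρ/Δz = g·(Δρ/ρ₀)/Δz = 9.81 × 2.2306 × 10⁻³ / 115 = 1.9028 × 10⁻⁴ s⁻².
N = √(1.9028 × 10⁻⁴) = 0.013794 rad s⁻¹ ≈ 0.0138 rad s⁻¹.

0.0138 rad s⁻¹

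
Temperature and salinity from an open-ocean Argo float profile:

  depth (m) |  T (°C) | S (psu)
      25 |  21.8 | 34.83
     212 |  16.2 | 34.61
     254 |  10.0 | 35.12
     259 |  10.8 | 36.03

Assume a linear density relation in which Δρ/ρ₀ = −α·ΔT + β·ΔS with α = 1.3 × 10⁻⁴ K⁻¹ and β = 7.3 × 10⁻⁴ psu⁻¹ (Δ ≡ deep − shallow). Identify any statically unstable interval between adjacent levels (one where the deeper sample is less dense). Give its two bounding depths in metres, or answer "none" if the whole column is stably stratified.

none

Evaluate Δρ/ρ₀ = −αΔT + βΔS across each adjacent pair:
  25–212 m: −αΔT+βΔS = −(1.3 × 10⁻⁴)(-5.6)+(7.3 × 10⁻⁴)(-0.22) = 5.7 × 10⁻⁴ → stable
  212–254 m: −αΔT+βΔS = −(1.3 × 10⁻⁴)(-6.2)+(7.3 × 10⁻⁴)(+0.51) = 1.2 × 10⁻³ → stable
  254–259 m: −αΔT+βΔS = −(1.3 × 10⁻⁴)(+0.8)+(7.3 × 10⁻⁴)(+0.91) = 5.6 × 10⁻⁴ → stable
Every interval has Δρ > 0: the column is stably stratified throughout.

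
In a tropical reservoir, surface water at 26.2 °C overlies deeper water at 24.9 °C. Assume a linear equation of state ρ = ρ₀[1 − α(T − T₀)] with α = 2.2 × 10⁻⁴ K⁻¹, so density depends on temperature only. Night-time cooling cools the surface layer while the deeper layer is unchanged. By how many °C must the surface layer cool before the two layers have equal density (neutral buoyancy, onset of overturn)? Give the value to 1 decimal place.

With temperature the only control, equal density requires T_surf′ = T_deep.
T_surf′ = 24.9 °C.
Cooling required: 26.2 − 24.9 = 1.3 °C.

1.3 °C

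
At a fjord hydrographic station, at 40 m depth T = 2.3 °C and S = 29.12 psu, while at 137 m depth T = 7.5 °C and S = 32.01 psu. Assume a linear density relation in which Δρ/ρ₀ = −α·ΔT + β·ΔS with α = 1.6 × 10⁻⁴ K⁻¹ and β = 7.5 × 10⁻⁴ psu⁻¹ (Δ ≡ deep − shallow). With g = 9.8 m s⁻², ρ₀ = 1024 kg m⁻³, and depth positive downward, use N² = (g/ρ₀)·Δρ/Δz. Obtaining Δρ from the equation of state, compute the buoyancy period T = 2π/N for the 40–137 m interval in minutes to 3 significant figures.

9.02 min

ΔT = +5.2 K, ΔS = +2.89 psu (deep − shallow).
Δρ/ρ₀ = −αΔT + βΔS = -8.32 × 10⁻⁴ + 2.1675 × 10⁻³ = 1.3355 × 10⁻³, so Δρ ≈ 1.368 kg m⁻³.
N² = (g/ρ₀)·Δρ/Δz = g·(Δρ/ρ₀)/Δz = 9.8 × 1.3355 × 10⁻³ / 97 = 1.3493 × 10⁻⁴ s⁻².
N = √(1.3493 × 10⁻⁴) = 0.011616 rad s⁻¹ → T = 2π/N = 540.91 s = 9.0152 min ≈ 9.02 min.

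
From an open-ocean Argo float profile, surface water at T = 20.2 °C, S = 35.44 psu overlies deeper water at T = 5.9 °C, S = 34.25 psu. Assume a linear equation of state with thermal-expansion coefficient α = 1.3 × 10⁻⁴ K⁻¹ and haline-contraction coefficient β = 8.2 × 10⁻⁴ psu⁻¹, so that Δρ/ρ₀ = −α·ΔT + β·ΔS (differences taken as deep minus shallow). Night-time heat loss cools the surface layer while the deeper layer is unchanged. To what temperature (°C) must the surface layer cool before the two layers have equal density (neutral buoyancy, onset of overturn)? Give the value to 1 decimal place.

13.4 °C

Neutral buoyancy requires Δρ = 0, i.e. −α(T_deep − T_surf′) + β(S_deep − S_surf) = 0.
T_surf′ = T_deep − (β/α)·ΔS = 5.9 − (8.2 × 10⁻⁴/1.3 × 10⁻⁴)·(-1.19) = 13.406 °C.
Cooling required: 20.2 − (13.406) = 6.794 °C.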